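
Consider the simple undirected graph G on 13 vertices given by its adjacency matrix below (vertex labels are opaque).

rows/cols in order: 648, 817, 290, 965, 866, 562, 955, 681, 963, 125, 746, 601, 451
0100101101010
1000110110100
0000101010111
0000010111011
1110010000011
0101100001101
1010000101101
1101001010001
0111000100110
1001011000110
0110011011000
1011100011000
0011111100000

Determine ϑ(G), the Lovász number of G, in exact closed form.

N(451) = {290, 965, 866, 562, 955, 681}, |N(451)| = 6.
N(817) = {648, 866, 562, 681, 963, 746}, |N(817)| = 6.
N(562) = {817, 965, 866, 125, 746, 451}, |N(562)| = 6.
Vertex 963 has 6 neighbors: 817, 290, 965, 681, 746, 601.
13-vertex 6-regular graph: SR(13,6,2,3) — a Paley graph.
Distinct eigenvalues (to 5 d.p.): [6.0, 1.30278, -2.30278].
−13·(-sqrt(13)/2 - 1/2) / ((6)−(-sqrt(13)/2 - 1/2)) = sqrt(13) = ϑ(G).
ϑ(G) ≈ 3.6056.

sqrt(13)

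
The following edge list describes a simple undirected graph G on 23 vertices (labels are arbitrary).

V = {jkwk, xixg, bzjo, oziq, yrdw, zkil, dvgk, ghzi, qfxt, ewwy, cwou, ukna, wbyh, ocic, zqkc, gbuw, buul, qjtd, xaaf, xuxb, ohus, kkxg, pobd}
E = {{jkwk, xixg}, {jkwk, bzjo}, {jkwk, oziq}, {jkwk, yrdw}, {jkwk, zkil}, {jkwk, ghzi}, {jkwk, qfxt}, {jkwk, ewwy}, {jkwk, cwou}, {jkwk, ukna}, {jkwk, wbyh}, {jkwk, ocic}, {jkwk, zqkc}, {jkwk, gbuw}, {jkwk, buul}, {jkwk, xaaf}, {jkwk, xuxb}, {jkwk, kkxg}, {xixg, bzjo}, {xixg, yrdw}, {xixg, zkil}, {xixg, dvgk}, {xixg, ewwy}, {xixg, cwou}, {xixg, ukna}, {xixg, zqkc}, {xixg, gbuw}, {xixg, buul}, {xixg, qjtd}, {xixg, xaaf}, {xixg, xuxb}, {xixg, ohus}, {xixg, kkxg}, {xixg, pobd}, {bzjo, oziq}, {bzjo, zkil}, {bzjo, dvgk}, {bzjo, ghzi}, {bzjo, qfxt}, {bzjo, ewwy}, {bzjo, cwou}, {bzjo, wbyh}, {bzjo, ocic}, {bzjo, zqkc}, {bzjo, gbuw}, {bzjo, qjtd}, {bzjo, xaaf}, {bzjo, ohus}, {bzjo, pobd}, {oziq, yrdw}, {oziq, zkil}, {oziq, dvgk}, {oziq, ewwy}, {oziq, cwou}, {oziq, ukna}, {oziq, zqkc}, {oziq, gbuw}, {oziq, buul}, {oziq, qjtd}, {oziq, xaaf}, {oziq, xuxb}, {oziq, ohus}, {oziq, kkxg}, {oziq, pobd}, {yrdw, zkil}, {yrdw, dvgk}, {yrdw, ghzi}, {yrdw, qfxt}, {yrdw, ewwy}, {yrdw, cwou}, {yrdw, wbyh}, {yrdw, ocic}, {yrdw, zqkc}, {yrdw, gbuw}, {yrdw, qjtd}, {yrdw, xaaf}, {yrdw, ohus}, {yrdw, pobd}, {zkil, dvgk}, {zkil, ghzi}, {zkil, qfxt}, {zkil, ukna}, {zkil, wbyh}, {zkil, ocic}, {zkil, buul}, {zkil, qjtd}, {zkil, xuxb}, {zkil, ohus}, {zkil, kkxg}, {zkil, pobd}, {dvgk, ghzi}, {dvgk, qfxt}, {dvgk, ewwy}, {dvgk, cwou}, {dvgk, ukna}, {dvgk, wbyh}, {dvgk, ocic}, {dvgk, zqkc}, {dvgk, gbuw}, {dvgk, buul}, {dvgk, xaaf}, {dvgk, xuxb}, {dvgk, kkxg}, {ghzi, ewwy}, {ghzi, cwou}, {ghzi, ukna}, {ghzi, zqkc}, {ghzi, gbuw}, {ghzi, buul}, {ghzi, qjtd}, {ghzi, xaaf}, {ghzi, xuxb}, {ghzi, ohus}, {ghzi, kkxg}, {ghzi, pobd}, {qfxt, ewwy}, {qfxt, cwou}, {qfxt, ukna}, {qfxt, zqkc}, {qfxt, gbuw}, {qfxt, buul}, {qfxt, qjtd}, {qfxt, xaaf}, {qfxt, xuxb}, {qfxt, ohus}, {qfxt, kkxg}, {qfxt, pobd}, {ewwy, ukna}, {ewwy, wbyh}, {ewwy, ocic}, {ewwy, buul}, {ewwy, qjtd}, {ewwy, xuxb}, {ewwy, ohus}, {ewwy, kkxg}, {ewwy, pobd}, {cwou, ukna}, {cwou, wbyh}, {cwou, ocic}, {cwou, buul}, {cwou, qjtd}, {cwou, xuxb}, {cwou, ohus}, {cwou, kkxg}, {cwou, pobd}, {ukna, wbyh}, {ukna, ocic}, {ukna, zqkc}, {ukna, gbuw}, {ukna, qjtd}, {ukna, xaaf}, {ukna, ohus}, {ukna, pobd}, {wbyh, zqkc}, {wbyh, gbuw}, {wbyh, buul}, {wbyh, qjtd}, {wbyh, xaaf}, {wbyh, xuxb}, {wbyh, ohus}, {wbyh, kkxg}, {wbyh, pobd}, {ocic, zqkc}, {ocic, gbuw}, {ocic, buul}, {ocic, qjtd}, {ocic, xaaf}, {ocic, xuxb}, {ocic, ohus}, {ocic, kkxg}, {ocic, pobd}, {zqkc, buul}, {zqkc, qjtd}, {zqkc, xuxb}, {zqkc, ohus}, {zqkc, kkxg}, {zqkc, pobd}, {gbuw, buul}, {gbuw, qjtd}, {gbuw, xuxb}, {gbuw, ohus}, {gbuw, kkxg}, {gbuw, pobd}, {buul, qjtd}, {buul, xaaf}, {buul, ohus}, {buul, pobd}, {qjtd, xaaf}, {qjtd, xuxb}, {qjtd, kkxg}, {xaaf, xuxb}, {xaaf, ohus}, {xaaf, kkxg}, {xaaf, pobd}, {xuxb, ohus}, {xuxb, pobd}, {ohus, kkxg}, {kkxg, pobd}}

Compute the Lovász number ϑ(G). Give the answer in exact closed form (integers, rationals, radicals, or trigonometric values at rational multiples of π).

Vertex ghzi has 17 neighbors: jkwk, bzjo, yrdw, zkil, dvgk, ewwy, cwou, ukna, zqkc, gbuw, buul, qjtd, xaaf, xuxb, ohus, kkxg, pobd.
N(kkxg) = {jkwk, xixg, oziq, zkil, dvgk, ghzi, qfxt, ewwy, cwou, wbyh, ocic, zqkc, gbuw, qjtd, xaaf, ohus, pobd}, |N(kkxg)| = 17.
N(qfxt) = {jkwk, bzjo, yrdw, zkil, dvgk, ewwy, cwou, ukna, zqkc, gbuw, buul, qjtd, xaaf, xuxb, ohus, kkxg, pobd}, |N(qfxt)| = 17.
deg(oziq) = 17; N(oziq) = {jkwk, bzjo, yrdw, zkil, dvgk, ewwy, cwou, ukna, zqkc, gbuw, buul, qjtd, xaaf, xuxb, ohus, kkxg, pobd}.
Complete multipartite on [6, 6, 6, 5]: sandwich collapses at ϑ=6.
Numerically 6.0000.
α=6, χ(Ḡ)=6; ϑ=6 lies between (collapsed).

6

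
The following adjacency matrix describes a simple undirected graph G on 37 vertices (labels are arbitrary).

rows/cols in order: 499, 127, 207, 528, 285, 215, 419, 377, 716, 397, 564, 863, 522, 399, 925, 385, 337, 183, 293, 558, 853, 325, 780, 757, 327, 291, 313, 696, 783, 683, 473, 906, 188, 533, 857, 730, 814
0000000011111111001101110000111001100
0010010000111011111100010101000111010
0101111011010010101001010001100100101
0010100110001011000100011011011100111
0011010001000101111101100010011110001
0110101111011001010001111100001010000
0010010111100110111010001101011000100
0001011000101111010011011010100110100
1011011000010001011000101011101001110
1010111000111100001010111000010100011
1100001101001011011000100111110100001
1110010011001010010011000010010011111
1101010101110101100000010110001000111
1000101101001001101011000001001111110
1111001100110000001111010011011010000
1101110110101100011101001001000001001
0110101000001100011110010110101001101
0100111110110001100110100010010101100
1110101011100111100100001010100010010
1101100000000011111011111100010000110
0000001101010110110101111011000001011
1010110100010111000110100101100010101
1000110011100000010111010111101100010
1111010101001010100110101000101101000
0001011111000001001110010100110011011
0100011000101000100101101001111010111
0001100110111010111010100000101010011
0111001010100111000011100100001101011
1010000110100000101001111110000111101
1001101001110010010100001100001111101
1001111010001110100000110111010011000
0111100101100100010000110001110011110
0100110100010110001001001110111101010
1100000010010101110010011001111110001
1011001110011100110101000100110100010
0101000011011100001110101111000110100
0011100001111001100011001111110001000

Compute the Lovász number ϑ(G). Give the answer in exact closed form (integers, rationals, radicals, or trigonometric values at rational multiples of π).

sqrt(37)

deg(533) = 18; N(533) = {499, 127, 716, 863, 399, 385, 337, 183, 853, 757, 327, 696, 783, 683, 473, 906, 188, 814}.
N(730) = {127, 528, 716, 397, 863, 522, 399, 293, 558, 853, 780, 327, 291, 313, 696, 906, 188, 857}, |N(730)| = 18.
Vertex 327 has 18 neighbors: 528, 215, 419, 377, 716, 397, 385, 293, 558, 853, 757, 291, 783, 683, 188, 533, 730, 814.
N(853) = {419, 377, 397, 863, 399, 925, 337, 183, 558, 325, 780, 757, 327, 313, 696, 533, 730, 814}, |N(853)| = 18.
G on 37 vertices is 18-regular; SR(37,18,8,9) — a Paley graph.
spec(A) ≈ [18.0, 2.541381, -3.541381] (distinct, 6 d.p.).
Lovász (edge-transitive): ϑ = −37·(-sqrt(37)/2 - 1/2)/((18)−(-sqrt(37)/2 - 1/2)) = sqrt(37).
≈ 6.082762530 (to 9 d.p.).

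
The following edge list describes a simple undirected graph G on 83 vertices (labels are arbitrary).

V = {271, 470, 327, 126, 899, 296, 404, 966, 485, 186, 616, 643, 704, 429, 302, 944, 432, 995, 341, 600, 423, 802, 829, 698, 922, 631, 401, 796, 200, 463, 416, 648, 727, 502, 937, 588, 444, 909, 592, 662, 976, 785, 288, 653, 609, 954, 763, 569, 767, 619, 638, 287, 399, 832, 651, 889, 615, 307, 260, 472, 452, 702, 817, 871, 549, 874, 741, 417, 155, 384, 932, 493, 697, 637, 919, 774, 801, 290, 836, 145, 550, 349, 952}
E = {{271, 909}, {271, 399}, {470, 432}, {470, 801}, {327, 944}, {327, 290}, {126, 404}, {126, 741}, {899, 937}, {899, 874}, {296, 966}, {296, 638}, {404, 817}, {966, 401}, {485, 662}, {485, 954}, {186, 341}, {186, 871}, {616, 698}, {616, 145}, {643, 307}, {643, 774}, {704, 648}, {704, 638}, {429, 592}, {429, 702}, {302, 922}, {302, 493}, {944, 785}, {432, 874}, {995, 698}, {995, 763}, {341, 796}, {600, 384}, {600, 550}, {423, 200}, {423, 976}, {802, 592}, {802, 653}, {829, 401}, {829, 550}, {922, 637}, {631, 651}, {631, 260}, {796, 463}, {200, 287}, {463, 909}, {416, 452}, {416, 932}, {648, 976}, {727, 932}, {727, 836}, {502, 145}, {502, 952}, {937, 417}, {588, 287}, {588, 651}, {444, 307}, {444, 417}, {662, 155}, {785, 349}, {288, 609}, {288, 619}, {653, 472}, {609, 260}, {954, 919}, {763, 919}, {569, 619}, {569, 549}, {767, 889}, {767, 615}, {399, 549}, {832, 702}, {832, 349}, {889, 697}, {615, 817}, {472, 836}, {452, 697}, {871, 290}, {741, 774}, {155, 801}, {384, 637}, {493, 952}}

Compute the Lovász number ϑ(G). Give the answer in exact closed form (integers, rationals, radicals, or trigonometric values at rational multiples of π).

Vertex 932 has 2 neighbors: 416, 727.
Vertex 463 has 2 neighbors: 796, 909.
deg(643) = 2; N(643) = {307, 774}.
N(796) = {341, 463}, |N(796)| = 2.
Regular of degree 2 on 83 vertices: this is C_{83}, the 83-cycle.
spec(A) ≈ [2.0, 1.99427, 1.97712, 1.94865, 1.90901, 1.85844, 1.79722, 1.72571, 1.64431, 1.5535, 1.45378, 1.34575, 1.23, 1.1072, 0.97807, 0.84333, 0.70376, 0.56016, 0.41335, 0.26418, 0.11349, -0.03785, -0.18897, -0.33901, -0.48711, -0.63242, -0.7741, -0.91135, -1.04338, -1.16944, -1.28879, -1.40077, -1.50472, -1.60005, -1.68622, -1.76273, -1.82914, -1.88507, -1.93021, -1.96429, -1.98712, -1.99857] (distinct, 5 d.p.).
Lovász: ϑ = −83(-2*cos(pi/83))/(2+-(-1)*2*cos(pi/83)) = 83*cos(pi/83)/(cos(pi/83) + 1).
ϑ(G) ≈ 41.48513.
41 ≤ 83*cos(pi/83)/(cos(pi/83) + 1) ≤ 42: both strict.

83*cos(pi/83)/(cos(pi/83) + 1)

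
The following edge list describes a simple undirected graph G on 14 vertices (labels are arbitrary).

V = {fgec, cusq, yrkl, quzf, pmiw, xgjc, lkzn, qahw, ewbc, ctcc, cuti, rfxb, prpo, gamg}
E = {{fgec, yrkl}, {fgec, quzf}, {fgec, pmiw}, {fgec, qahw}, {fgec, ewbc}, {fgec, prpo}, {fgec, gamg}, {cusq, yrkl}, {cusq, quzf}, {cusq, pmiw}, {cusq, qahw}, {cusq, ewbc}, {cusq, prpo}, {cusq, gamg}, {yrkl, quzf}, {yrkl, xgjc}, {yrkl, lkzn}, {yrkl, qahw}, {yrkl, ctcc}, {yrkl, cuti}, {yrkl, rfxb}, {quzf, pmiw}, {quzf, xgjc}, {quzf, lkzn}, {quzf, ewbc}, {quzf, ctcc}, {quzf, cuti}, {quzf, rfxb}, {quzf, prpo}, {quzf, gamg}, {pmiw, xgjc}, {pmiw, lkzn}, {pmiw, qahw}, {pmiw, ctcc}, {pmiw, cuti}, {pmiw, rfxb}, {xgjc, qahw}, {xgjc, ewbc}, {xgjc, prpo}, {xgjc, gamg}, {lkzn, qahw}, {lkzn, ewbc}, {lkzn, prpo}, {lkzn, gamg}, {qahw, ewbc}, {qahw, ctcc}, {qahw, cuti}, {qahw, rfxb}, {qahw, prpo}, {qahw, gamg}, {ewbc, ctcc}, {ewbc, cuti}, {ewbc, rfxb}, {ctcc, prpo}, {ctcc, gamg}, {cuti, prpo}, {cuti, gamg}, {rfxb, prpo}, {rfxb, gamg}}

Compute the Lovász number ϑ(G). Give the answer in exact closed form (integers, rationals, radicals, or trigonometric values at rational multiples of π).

N(yrkl) = {fgec, cusq, quzf, xgjc, lkzn, qahw, ctcc, cuti, rfxb}, |N(yrkl)| = 9.
Vertex fgec has 7 neighbors: yrkl, quzf, pmiw, qahw, ewbc, prpo, gamg.
deg(cusq) = 7; N(cusq) = {yrkl, quzf, pmiw, qahw, ewbc, prpo, gamg}.
N(xgjc) = {yrkl, quzf, pmiw, qahw, ewbc, prpo, gamg}, |N(xgjc)| = 7.
Complete multipartite on [7, 5, 2]: sandwich collapses at ϑ=7.
Numerically 7.00000000.
7 ≤ 7 ≤ 7: collapsed.

7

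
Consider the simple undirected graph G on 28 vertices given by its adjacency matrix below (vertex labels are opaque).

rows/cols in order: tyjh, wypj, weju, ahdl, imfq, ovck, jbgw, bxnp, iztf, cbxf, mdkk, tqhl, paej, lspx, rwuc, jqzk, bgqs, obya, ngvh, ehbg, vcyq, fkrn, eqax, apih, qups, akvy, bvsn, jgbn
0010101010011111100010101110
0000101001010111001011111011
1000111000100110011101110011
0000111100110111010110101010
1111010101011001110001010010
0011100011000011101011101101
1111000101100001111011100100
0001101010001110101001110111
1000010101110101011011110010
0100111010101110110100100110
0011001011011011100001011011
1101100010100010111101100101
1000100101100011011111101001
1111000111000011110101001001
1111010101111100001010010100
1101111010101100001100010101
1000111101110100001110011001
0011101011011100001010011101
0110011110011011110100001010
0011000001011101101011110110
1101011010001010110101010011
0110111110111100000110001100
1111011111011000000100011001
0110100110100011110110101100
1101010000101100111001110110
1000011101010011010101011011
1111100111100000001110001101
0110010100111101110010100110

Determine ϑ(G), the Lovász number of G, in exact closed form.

7

deg(jbgw) = 15; N(jbgw) = {tyjh, wypj, weju, ahdl, bxnp, cbxf, mdkk, jqzk, bgqs, obya, ngvh, vcyq, fkrn, eqax, akvy}.
deg(ngvh) = 15; N(ngvh) = {wypj, weju, ovck, jbgw, bxnp, iztf, tqhl, paej, rwuc, jqzk, bgqs, obya, ehbg, qups, bvsn}.
deg(vcyq) = 15; N(vcyq) = {tyjh, wypj, ahdl, ovck, jbgw, iztf, paej, rwuc, bgqs, obya, ehbg, fkrn, apih, bvsn, jgbn}.
deg(ehbg) = 15; N(ehbg) = {weju, ahdl, cbxf, tqhl, paej, lspx, jqzk, bgqs, ngvh, vcyq, fkrn, eqax, apih, akvy, bvsn}.
Regular of degree 15 on 28 vertices: Kneser-type, 2-subsets of [8].
spec(A) ≈ [15.0, 1.0, -5.0] (distinct, 3 d.p.).
With N=28: ϑ(G) = 28·(-1*(-5))/(15−(-5)) = 7.
Numerically 7.000000.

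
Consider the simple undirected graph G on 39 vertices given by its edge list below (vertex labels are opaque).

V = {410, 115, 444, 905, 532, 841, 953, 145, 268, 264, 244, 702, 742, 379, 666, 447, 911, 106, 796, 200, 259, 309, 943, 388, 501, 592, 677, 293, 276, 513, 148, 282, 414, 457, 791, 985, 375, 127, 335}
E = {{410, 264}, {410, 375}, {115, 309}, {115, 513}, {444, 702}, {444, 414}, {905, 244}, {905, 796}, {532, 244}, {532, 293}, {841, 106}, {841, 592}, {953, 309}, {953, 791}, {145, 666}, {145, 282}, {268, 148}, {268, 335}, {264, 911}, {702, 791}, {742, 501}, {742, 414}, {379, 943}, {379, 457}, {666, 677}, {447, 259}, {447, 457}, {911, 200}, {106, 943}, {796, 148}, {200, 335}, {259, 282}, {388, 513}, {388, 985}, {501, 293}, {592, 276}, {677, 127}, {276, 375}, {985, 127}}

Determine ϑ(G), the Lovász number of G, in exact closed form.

N(388) = {513, 985}, |N(388)| = 2.
Vertex 244 has 2 neighbors: 905, 532.
N(282) = {145, 259}, |N(282)| = 2.
N(309) = {115, 953}, |N(309)| = 2.
39-vertex 2-regular graph: connected 2-regular on 39 ⇒ C_{39}.
Distinct eigenvalues (to 4 d.p.): [2.0, 1.9741, 1.8971, 1.7709, 1.5989, 1.3854, 1.1361, 0.8574, 0.5564, 0.2411, -0.0805, -0.4001, -0.7092, -1.0, -1.2649, -1.497, -1.6904, -1.84, -1.9419, -1.9935].
ϑ = −N·λ_min/(λ_max−λ_min) = −39·(-2*cos(pi/39))/(2−(-2*cos(pi/39))) = 39*cos(pi/39)/(cos(pi/39) + 1).
= 19.46833… (decimal).
α=19, χ(Ḡ)=20; ϑ=39*cos(pi/39)/(cos(pi/39) + 1) lies between (both strict).

39*cos(pi/39)/(cos(pi/39) + 1)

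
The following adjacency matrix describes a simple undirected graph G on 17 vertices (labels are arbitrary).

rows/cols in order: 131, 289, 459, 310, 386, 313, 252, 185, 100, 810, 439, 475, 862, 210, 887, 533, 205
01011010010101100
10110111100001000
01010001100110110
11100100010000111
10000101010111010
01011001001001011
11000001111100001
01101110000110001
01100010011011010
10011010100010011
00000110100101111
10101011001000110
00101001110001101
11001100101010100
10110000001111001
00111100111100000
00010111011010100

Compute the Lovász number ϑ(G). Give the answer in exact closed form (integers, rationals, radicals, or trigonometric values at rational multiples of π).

sqrt(17)

deg(313) = 8; N(313) = {289, 310, 386, 185, 439, 210, 533, 205}.
deg(533) = 8; N(533) = {459, 310, 386, 313, 100, 810, 439, 475}.
Vertex 386 has 8 neighbors: 131, 313, 185, 810, 475, 862, 210, 533.
Vertex 310 has 8 neighbors: 131, 289, 459, 313, 810, 887, 533, 205.
Every vertex has degree 8 (N=17); Paley(17): SR with (k,λ,μ)=(8,3,4).
The 3 distinct eigenvalues: [8.0, 1.561553, -2.561553].
ϑ = −N·λ_min/(λ_max−λ_min) = −17·(-sqrt(17)/2 - 1/2)/(8−(-sqrt(17)/2 - 1/2)) = sqrt(17).
≈ 4.123105626 (to 9 d.p.).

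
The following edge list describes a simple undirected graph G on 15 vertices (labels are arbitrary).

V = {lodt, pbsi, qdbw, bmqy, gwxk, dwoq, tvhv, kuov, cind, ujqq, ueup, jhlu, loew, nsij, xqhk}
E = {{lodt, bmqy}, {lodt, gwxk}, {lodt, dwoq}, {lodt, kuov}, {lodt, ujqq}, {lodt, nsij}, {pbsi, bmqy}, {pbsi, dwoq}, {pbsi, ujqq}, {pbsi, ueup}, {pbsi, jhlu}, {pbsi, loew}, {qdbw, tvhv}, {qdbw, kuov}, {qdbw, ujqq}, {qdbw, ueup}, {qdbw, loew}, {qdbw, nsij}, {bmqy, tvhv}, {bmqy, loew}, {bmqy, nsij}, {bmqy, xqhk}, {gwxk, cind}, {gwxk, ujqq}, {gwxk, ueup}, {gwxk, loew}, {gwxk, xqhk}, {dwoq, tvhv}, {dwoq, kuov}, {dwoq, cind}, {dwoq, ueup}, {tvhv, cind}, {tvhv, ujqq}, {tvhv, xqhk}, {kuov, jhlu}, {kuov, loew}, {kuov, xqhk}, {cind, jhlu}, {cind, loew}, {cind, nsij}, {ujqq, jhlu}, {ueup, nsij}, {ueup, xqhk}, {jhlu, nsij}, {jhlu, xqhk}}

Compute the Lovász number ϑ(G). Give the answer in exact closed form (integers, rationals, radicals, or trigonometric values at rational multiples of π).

5

N(pbsi) = {bmqy, dwoq, ujqq, ueup, jhlu, loew}, |N(pbsi)| = 6.
deg(nsij) = 6; N(nsij) = {lodt, qdbw, bmqy, cind, ueup, jhlu}.
Vertex gwxk has 6 neighbors: lodt, cind, ujqq, ueup, loew, xqhk.
Vertex xqhk has 6 neighbors: bmqy, gwxk, tvhv, kuov, ueup, jhlu.
Regular of degree 6 on 15 vertices: Kneser K(6,2) on C(6,2)=15 vertices.
spec(A) ≈ [6.0, 1.0, -3.0] (distinct, 6 d.p.).
Lovász (edge-transitive): ϑ = −15·(-3)/((6)−(-3)) = 5.
Numerically 5.000000000.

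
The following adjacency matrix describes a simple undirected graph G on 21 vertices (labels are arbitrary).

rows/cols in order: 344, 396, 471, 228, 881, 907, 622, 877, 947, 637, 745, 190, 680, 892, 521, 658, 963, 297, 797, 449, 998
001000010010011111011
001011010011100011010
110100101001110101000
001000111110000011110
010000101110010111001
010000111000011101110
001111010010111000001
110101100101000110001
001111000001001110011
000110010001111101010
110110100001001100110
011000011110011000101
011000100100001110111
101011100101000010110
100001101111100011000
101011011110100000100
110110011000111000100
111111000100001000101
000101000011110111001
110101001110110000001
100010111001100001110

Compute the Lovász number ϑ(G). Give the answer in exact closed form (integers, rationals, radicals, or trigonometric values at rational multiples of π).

N(344) = {471, 877, 745, 892, 521, 658, 963, 297, 449, 998}, |N(344)| = 10.
Vertex 907 has 10 neighbors: 396, 622, 877, 947, 892, 521, 658, 297, 797, 449.
N(622) = {471, 228, 881, 907, 877, 745, 680, 892, 521, 998}, |N(622)| = 10.
Vertex 297 has 10 neighbors: 344, 396, 471, 228, 881, 907, 637, 521, 797, 998.
10-regular, N=21; Kneser K(7,2) on C(7,2)=21 vertices.
A has 3 distinct eigenvalues ≈ [10.0, 1.0, -4.0].
λ_max=10, λ_min=-4; ϑ = −21·λ_min/(λ_max−λ_min) = 6.
ϑ(G) ≈ 6.00000.

6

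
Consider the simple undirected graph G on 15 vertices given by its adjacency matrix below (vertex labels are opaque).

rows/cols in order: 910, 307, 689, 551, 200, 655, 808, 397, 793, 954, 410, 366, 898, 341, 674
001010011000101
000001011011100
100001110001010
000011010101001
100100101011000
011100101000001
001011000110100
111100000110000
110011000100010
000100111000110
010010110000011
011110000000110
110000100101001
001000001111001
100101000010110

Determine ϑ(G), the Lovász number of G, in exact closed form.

N(366) = {307, 689, 551, 200, 898, 341}, |N(366)| = 6.
deg(910) = 6; N(910) = {689, 200, 397, 793, 898, 674}.
Vertex 655 has 6 neighbors: 307, 689, 551, 808, 793, 674.
deg(689) = 6; N(689) = {910, 655, 808, 397, 366, 341}.
Every vertex has degree 6 (N=15); Kneser K(6,2) on C(6,2)=15 vertices.
Distinct eigenvalues (to 6 d.p.): [6.0, 1.0, -3.0].
ϑ = −N·λ_min/(λ_max−λ_min) = −15·(-3)/(6−(-3)) = 5.
≈ 5.00000000 (to 8 d.p.).

5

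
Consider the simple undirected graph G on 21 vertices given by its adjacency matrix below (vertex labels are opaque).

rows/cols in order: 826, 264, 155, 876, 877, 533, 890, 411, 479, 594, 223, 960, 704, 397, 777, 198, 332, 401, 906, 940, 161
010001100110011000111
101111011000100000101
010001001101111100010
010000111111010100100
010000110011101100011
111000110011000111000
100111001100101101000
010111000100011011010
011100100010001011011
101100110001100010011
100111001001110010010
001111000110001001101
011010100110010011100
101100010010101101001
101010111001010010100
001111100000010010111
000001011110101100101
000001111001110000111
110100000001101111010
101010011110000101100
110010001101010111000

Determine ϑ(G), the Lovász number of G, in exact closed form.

6

Vertex 960 has 10 neighbors: 155, 876, 877, 533, 594, 223, 777, 401, 906, 161.
deg(479) = 10; N(479) = {264, 155, 876, 890, 223, 777, 332, 401, 940, 161}.
Vertex 198 has 10 neighbors: 155, 876, 877, 533, 890, 397, 332, 906, 940, 161.
deg(401) = 10; N(401) = {533, 890, 411, 479, 960, 704, 397, 906, 940, 161}.
Regular of degree 10 on 21 vertices: Kneser K(7,2) on C(7,2)=21 vertices.
spec(A) ≈ [10.0, 1.0, -4.0] (distinct, 6 d.p.).
ϑ = −N·λ_min/(λ_max−λ_min) = −21·(-4)/(10−(-4)) = 6.
≈ 6.0000000 (to 7 d.p.).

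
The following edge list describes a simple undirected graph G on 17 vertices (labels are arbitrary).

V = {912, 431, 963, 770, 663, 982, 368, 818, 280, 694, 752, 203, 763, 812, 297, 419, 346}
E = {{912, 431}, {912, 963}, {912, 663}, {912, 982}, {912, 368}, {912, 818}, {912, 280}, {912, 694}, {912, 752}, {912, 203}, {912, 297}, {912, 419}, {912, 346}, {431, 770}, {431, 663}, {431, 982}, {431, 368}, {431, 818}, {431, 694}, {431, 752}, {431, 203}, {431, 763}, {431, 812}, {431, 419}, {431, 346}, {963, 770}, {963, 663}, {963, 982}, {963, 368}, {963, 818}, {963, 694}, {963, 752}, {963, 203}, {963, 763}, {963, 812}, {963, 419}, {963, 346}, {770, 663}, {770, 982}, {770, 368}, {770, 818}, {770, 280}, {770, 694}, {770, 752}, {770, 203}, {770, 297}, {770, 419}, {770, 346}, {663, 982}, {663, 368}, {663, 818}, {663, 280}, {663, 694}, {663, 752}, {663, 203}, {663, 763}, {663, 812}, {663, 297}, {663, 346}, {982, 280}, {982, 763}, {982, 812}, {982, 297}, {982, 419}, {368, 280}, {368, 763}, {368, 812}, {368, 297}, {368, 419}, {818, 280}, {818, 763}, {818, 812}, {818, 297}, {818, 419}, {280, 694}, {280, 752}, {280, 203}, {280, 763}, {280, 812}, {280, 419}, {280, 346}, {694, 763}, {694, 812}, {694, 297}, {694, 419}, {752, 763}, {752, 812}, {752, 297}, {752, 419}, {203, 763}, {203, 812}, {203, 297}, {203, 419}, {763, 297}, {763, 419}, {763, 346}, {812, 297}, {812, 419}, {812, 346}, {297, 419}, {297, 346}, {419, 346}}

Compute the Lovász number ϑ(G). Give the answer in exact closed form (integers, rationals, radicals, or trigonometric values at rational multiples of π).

deg(280) = 13; N(280) = {912, 770, 663, 982, 368, 818, 694, 752, 203, 763, 812, 419, 346}.
Vertex 346 has 10 neighbors: 912, 431, 963, 770, 663, 280, 763, 812, 297, 419.
Vertex 419 has 15 neighbors: 912, 431, 963, 770, 982, 368, 818, 280, 694, 752, 203, 763, 812, 297, 346.
Vertex 368 has 10 neighbors: 912, 431, 963, 770, 663, 280, 763, 812, 297, 419.
Complete 4-partite, parts [7, 4, 4, 2]: perfect, ϑ = α = 7.
ϑ(G) ≈ 7.0000000.
Check 7 ≤ 7 ≤ 7: collapsed.

7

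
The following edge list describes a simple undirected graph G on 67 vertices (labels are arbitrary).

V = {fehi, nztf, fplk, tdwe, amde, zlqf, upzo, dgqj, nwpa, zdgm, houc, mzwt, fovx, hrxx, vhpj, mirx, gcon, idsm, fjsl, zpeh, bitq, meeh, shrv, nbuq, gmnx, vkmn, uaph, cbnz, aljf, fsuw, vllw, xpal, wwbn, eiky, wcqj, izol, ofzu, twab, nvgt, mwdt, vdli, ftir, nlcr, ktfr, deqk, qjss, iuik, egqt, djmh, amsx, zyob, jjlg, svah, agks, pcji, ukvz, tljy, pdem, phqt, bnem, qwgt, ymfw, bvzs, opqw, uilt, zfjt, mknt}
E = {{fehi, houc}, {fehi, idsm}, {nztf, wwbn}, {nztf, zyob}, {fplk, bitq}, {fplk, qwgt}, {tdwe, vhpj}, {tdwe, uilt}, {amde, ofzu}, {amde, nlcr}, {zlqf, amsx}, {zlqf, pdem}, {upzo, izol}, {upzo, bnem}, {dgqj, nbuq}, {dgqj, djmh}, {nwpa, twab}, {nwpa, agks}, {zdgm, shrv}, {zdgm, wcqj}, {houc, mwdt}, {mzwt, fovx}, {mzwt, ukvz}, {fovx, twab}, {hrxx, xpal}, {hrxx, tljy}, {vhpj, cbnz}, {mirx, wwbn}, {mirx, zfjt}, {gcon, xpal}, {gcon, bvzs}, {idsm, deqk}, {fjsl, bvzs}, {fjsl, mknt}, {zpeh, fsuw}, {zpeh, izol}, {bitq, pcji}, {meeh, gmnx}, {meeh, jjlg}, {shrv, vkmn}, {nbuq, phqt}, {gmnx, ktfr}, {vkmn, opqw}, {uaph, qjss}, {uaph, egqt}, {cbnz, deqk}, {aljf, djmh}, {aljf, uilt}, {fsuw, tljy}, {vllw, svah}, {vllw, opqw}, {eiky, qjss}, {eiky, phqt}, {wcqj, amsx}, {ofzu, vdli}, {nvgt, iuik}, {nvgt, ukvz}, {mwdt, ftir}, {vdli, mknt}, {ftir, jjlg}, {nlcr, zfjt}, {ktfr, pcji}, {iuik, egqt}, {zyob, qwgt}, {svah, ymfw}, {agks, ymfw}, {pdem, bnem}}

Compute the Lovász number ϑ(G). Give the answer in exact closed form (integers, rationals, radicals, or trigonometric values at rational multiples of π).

67*cos(pi/67)/(cos(pi/67) + 1)

N(djmh) = {dgqj, aljf}, |N(djmh)| = 2.
deg(ktfr) = 2; N(ktfr) = {gmnx, pcji}.
Vertex fplk has 2 neighbors: bitq, qwgt.
deg(jjlg) = 2; N(jjlg) = {meeh, ftir}.
67-vertex 2-regular graph: the odd cycle C_{67}.
A has 34 distinct eigenvalues ≈ [2.0, 1.991, 1.965, 1.921, 1.861, 1.784, 1.692, 1.584, 1.463, 1.329, 1.183, 1.027, 0.862, 0.689, 0.51, 0.327, 0.141, -0.047, -0.234, -0.419, -0.6, -0.776, -0.945, -1.106, -1.257, -1.398, -1.525, -1.64, -1.74, -1.825, -1.893, -1.945, -1.98, -1.998].
Lovász: ϑ = −67(-2*cos(pi/67))/(2+-(-1)*2*cos(pi/67)) = 67*cos(pi/67)/(cos(pi/67) + 1).
Numerically 33.4816.
α=33, χ(Ḡ)=34; ϑ=67*cos(pi/67)/(cos(pi/67) + 1) lies between (both strict).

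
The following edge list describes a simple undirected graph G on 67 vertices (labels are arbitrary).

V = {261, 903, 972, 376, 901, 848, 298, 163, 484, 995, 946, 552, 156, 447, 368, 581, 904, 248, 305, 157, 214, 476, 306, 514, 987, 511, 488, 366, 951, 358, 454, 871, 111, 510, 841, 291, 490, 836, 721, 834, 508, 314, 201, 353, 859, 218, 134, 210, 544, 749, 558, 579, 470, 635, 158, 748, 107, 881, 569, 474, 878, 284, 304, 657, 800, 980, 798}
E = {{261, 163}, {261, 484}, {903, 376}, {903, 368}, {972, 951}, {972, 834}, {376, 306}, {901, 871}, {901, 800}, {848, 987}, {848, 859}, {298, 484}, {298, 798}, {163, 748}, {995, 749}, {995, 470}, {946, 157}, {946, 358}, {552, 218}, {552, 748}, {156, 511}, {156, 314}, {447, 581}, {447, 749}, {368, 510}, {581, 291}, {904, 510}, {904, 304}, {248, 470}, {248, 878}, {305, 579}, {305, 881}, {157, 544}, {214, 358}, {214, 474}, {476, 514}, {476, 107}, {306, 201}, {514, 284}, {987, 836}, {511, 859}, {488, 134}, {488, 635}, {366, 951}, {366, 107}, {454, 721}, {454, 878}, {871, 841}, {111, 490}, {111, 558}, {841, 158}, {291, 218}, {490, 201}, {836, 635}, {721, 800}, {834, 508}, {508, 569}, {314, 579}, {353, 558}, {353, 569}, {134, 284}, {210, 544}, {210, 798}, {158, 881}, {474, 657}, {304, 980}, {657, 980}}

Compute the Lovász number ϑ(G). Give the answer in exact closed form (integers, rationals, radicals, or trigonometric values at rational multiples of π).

N(454) = {721, 878}, |N(454)| = 2.
Vertex 305 has 2 neighbors: 579, 881.
deg(111) = 2; N(111) = {490, 558}.
N(987) = {848, 836}, |N(987)| = 2.
G on 67 vertices is 2-regular; a single 67-cycle (edge-transitive).
Distinct eigenvalues (to 3 d.p.): [2.0, 1.991, 1.965, 1.921, 1.861, 1.784, 1.692, 1.584, 1.463, 1.329, 1.183, 1.027, 0.862, 0.689, 0.51, 0.327, 0.141, -0.047, -0.234, -0.419, -0.6, -0.776, -0.945, -1.106, -1.257, -1.398, -1.525, -1.64, -1.74, -1.825, -1.893, -1.945, -1.98, -1.998].
−67·(-2*cos(pi/67)) / ((2)−(-2*cos(pi/67))) = 67*cos(pi/67)/(cos(pi/67) + 1) = ϑ(G).
ϑ(G) ≈ 33.48158.
33 ≤ 67*cos(pi/67)/(cos(pi/67) + 1) ≤ 34: both strict.

67*cos(pi/67)/(cos(pi/67) + 1)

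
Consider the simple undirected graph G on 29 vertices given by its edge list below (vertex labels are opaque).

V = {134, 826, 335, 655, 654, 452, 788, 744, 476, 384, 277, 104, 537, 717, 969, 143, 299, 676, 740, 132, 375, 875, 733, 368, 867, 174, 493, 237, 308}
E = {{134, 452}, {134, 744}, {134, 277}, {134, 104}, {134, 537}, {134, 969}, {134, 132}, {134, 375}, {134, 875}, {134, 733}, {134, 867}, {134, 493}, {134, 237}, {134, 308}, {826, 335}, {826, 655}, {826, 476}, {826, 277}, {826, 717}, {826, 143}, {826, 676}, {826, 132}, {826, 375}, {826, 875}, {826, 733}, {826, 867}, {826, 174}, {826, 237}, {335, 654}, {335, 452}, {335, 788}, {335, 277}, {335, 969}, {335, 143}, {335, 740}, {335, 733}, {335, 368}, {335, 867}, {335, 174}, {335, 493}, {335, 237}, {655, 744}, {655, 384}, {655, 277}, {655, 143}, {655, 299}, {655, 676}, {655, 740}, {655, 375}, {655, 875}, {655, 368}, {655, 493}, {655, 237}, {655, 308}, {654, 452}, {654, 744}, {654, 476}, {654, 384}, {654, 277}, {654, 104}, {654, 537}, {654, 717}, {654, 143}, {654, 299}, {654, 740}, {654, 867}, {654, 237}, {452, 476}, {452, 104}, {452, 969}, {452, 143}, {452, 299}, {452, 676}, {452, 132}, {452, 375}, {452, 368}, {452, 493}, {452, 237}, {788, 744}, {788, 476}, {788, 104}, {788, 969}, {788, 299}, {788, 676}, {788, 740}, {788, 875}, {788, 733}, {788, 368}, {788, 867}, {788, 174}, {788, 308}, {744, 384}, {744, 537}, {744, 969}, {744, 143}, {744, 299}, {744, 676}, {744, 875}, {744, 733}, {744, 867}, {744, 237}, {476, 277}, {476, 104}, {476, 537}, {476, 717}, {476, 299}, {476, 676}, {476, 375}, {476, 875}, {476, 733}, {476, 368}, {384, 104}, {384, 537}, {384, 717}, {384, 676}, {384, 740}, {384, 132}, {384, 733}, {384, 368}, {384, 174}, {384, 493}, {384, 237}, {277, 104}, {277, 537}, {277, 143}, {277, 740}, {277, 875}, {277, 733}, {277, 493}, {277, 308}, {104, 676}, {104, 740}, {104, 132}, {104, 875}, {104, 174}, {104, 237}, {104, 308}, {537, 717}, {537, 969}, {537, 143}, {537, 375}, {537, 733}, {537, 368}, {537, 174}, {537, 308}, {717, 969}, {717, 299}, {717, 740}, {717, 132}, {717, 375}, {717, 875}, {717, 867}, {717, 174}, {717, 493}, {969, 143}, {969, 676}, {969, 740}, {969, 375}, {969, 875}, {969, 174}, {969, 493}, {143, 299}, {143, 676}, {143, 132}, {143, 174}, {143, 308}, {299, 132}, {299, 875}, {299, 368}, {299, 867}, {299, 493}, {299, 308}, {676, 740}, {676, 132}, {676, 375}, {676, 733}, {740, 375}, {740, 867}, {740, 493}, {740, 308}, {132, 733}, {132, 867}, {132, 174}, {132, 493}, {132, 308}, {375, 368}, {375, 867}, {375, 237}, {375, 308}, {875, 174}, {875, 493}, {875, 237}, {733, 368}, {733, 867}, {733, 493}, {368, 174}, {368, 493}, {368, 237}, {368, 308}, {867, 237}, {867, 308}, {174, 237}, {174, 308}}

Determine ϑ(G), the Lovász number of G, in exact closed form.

sqrt(29)

N(476) = {826, 654, 452, 788, 277, 104, 537, 717, 299, 676, 375, 875, 733, 368}, |N(476)| = 14.
deg(969) = 14; N(969) = {134, 335, 452, 788, 744, 537, 717, 143, 676, 740, 375, 875, 174, 493}.
Vertex 143 has 14 neighbors: 826, 335, 655, 654, 452, 744, 277, 537, 969, 299, 676, 132, 174, 308.
Vertex 788 has 14 neighbors: 335, 744, 476, 104, 969, 299, 676, 740, 875, 733, 368, 867, 174, 308.
Every vertex has degree 14 (N=29); SR(29,14,6,7) — a Paley graph.
The 3 distinct eigenvalues: [14.0, 2.1926, -3.1926].
Lovász (edge-transitive): ϑ = −29·(-sqrt(29)/2 - 1/2)/((14)−(-sqrt(29)/2 - 1/2)) = sqrt(29).
= 5.385164807… (decimal).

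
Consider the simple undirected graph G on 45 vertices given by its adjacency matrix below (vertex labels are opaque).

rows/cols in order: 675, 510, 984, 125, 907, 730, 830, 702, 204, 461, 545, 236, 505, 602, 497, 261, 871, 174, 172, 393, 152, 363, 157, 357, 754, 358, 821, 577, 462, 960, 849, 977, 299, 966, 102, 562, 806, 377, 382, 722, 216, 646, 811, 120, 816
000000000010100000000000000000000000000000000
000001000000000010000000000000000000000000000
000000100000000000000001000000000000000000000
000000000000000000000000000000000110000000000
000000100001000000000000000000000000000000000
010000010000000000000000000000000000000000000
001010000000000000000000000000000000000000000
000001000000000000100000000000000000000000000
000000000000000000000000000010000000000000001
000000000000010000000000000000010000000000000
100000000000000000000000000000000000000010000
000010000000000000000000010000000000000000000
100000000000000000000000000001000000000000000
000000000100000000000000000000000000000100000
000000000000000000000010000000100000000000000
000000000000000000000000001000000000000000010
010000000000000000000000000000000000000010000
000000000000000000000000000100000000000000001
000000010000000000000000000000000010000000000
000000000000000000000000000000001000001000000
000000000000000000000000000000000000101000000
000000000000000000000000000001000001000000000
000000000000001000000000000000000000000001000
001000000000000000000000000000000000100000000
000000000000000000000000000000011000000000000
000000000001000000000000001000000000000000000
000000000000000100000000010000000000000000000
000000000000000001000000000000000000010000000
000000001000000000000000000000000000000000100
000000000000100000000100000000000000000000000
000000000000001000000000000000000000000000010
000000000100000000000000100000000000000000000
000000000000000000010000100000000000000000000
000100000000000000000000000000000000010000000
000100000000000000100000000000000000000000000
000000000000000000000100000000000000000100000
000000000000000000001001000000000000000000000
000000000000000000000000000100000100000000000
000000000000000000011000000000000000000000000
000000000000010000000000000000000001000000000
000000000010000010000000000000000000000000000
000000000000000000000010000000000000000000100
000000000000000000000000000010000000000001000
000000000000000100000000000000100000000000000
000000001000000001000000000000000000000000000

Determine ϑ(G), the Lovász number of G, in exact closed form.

Vertex 505 has 2 neighbors: 675, 960.
Vertex 907 has 2 neighbors: 830, 236.
deg(497) = 2; N(497) = {157, 849}.
deg(960) = 2; N(960) = {505, 363}.
Every vertex has degree 2 (N=45); this is C_{45}, the 45-cycle.
The 23 distinct eigenvalues: [2.0, 1.981, 1.923, 1.827, 1.696, 1.532, 1.338, 1.118, 0.877, 0.618, 0.347, 0.07, -0.209, -0.484, -0.749, -1.0, -1.231, -1.439, -1.618, -1.766, -1.879, -1.956, -1.995].
ϑ = −N·λ_min/(λ_max−λ_min) = −45·(-2*cos(pi/45))/(2−(-2*cos(pi/45))) = 45*cos(pi/45)/(cos(pi/45) + 1).
ϑ(G) ≈ 22.47256215.
Lovász sandwich 22 ≤ 45*cos(pi/45)/(cos(pi/45) + 1) ≤ 23: both strict.

45*cos(pi/45)/(cos(pi/45) + 1)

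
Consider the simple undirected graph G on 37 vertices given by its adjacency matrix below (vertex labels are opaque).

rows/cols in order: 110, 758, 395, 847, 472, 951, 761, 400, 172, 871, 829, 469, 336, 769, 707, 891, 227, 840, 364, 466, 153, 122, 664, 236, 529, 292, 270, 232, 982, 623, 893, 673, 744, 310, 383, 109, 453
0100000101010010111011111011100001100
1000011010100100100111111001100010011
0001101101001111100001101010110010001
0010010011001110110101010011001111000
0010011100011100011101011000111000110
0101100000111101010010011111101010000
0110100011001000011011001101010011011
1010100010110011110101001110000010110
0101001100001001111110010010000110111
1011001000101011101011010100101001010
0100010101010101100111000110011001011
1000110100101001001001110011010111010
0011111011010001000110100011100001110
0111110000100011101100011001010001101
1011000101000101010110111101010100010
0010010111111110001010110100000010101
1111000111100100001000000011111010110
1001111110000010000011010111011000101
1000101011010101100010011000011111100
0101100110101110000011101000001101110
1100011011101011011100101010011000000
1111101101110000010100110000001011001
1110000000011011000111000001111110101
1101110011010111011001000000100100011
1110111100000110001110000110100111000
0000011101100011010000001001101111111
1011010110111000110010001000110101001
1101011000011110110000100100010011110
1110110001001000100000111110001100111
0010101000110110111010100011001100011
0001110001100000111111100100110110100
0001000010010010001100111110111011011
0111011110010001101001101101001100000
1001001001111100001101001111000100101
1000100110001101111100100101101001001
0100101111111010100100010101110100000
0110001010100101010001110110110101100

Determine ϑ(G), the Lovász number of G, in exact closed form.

Vertex 744 has 18 neighbors: 758, 395, 847, 951, 761, 400, 172, 469, 891, 227, 364, 122, 664, 529, 292, 232, 893, 673.
deg(623) = 18; N(623) = {395, 472, 761, 829, 469, 769, 707, 227, 840, 364, 153, 664, 270, 232, 893, 673, 109, 453}.
N(122) = {110, 758, 395, 847, 472, 761, 400, 871, 829, 469, 840, 466, 664, 236, 893, 744, 310, 453}, |N(122)| = 18.
deg(227) = 18; N(227) = {110, 758, 395, 847, 400, 172, 871, 829, 769, 364, 270, 232, 982, 623, 893, 744, 383, 109}.
37-vertex 18-regular graph: strongly regular (37,18,8,9).
Distinct eigenvalues (to 6 d.p.): [18.0, 2.541381, -3.541381].
−37·(-sqrt(37)/2 - 1/2) / ((18)−(-sqrt(37)/2 - 1/2)) = sqrt(37) = ϑ(G).
Numerically 6.08276.

sqrt(37)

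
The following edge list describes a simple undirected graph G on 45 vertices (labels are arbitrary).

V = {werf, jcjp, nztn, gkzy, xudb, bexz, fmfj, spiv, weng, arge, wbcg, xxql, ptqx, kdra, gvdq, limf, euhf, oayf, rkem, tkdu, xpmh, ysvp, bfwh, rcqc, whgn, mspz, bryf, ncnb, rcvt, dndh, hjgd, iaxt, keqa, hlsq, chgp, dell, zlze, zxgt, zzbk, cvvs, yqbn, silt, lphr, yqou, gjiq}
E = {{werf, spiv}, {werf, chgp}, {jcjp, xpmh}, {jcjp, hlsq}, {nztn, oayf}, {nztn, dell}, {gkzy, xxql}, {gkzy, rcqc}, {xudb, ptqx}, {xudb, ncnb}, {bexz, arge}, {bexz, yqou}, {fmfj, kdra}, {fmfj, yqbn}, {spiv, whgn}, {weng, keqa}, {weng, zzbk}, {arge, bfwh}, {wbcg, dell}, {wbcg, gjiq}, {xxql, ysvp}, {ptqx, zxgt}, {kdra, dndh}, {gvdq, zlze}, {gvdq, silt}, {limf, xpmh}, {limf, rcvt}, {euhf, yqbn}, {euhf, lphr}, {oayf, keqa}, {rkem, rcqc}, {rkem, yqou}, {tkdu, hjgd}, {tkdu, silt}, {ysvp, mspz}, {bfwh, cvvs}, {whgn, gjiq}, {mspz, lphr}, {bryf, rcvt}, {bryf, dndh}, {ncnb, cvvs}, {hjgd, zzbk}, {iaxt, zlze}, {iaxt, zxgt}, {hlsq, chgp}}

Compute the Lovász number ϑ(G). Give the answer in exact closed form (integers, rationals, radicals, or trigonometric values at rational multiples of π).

Vertex silt has 2 neighbors: gvdq, tkdu.
deg(gkzy) = 2; N(gkzy) = {xxql, rcqc}.
N(hlsq) = {jcjp, chgp}, |N(hlsq)| = 2.
Vertex yqou has 2 neighbors: bexz, rkem.
Every vertex has degree 2 (N=45); a single 45-cycle (edge-transitive).
Distinct eigenvalues (to 5 d.p.): [2.0, 1.98054, 1.92252, 1.82709, 1.6961, 1.53209, 1.33826, 1.11839, 0.87674, 0.61803, 0.3473, 0.0698, -0.20906, -0.48384, -0.74921, -1.0, -1.23132, -1.43868, -1.61803, -1.7659, -1.87939, -1.9563, -1.99513].
ϑ = −N·λ_min/(λ_max−λ_min) = −45·(-2*cos(pi/45))/(2−(-2*cos(pi/45))) = 45*cos(pi/45)/(cos(pi/45) + 1).
Numerically 22.472562.
Lovász sandwich 22 ≤ 45*cos(pi/45)/(cos(pi/45) + 1) ≤ 23: both strict.

45*cos(pi/45)/(cos(pi/45) + 1)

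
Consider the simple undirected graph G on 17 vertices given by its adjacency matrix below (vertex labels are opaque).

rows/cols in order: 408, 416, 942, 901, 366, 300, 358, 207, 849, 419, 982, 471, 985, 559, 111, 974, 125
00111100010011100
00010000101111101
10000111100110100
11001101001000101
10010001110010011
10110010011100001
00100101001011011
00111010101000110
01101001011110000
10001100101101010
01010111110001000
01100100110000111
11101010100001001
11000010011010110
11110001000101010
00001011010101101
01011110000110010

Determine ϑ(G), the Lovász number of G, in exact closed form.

sqrt(17)

deg(471) = 8; N(471) = {416, 942, 300, 849, 419, 111, 974, 125}.
N(982) = {416, 901, 300, 358, 207, 849, 419, 559}, |N(982)| = 8.
deg(366) = 8; N(366) = {408, 901, 207, 849, 419, 985, 974, 125}.
N(942) = {408, 300, 358, 207, 849, 471, 985, 111}, |N(942)| = 8.
8-regular, N=17; strongly regular (17,8,3,4).
spec(A) ≈ [8.0, 1.561553, -2.561553] (distinct, 6 d.p.).
With N=17: ϑ(G) = 17·(-(-sqrt(17)/2 - 1/2))/(8−(-sqrt(17)/2 - 1/2)) = sqrt(17).
ϑ(G) ≈ 4.1231056.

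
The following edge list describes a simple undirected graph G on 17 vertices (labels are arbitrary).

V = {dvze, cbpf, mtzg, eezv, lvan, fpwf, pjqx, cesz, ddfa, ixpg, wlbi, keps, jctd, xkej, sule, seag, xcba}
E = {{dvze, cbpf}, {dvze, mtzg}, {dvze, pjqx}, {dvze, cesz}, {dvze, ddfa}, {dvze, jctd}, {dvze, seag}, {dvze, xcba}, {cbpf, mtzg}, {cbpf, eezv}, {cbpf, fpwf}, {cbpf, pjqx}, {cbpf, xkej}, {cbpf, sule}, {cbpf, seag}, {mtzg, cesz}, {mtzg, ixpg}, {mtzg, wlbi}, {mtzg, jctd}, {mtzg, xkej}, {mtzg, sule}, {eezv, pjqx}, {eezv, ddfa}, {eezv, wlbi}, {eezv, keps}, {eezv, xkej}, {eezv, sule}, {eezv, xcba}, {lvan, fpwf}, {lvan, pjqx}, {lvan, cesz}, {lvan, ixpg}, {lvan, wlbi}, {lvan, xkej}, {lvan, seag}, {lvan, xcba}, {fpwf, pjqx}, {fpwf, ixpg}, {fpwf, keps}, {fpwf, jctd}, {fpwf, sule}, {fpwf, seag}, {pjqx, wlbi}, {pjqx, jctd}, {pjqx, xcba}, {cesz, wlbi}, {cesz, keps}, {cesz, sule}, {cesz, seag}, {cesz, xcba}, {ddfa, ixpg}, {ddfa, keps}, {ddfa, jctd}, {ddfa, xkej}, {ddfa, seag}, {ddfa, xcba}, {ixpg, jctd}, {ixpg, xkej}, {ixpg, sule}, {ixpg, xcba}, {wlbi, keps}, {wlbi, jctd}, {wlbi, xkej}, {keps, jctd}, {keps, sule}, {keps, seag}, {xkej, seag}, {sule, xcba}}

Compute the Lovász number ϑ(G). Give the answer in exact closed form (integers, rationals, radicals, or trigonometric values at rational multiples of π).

sqrt(17)

Vertex lvan has 8 neighbors: fpwf, pjqx, cesz, ixpg, wlbi, xkej, seag, xcba.
N(sule) = {cbpf, mtzg, eezv, fpwf, cesz, ixpg, keps, xcba}, |N(sule)| = 8.
deg(cesz) = 8; N(cesz) = {dvze, mtzg, lvan, wlbi, keps, sule, seag, xcba}.
Vertex fpwf has 8 neighbors: cbpf, lvan, pjqx, ixpg, keps, jctd, sule, seag.
deg(v) = 8 for all v (|V|=17); Paley(17): SR with (k,λ,μ)=(8,3,4).
A has 3 distinct eigenvalues ≈ [8.0, 1.56155, -2.56155].
−17·(-sqrt(17)/2 - 1/2) / ((8)−(-sqrt(17)/2 - 1/2)) = sqrt(17) = ϑ(G).
≈ 4.1231056 (to 7 d.p.).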